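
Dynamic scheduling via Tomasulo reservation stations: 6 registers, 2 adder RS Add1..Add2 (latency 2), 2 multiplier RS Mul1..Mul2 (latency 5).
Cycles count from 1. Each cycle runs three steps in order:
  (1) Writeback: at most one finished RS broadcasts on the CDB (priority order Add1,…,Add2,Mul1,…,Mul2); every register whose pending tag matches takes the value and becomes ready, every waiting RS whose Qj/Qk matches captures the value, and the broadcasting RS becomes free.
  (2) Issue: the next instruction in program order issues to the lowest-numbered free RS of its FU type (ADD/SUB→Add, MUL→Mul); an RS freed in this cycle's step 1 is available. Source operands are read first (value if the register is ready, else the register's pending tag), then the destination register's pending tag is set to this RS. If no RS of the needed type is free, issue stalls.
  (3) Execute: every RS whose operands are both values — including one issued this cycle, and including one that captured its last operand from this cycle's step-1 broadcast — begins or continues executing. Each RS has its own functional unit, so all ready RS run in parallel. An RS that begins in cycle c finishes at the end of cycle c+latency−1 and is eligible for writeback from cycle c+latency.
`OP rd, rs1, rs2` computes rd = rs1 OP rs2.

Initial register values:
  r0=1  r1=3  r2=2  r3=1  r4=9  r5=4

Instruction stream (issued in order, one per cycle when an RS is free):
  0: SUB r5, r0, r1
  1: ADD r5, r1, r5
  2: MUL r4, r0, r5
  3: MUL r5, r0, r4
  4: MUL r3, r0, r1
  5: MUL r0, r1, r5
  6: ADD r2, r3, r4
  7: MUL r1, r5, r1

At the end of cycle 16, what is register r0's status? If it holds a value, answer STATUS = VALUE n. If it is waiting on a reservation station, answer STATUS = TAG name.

  c1: issue SUB r5<-Add1  regs: r0:1,r1:3,r2:2,r3:1,r4:9,r5:Add1
  c2: issue ADD r5<-Add2  regs: r0:1,r1:3,r2:2,r3:1,r4:9,r5:Add2
  c3: CDB Add1=-2; issue MUL r4<-Mul1  regs: r0:1,r1:3,r2:2,r3:1,r4:Mul1,r5:Add2
  c4: issue MUL r5<-Mul2  regs: r0:1,r1:3,r2:2,r3:1,r4:Mul1,r5:Mul2
  c5: CDB Add2=1; stall  regs: r0:1,r1:3,r2:2,r3:1,r4:Mul1,r5:Mul2
  c6: stall  regs: r0:1,r1:3,r2:2,r3:1,r4:Mul1,r5:Mul2
  c7: stall  regs: r0:1,r1:3,r2:2,r3:1,r4:Mul1,r5:Mul2
  c8: stall  regs: r0:1,r1:3,r2:2,r3:1,r4:Mul1,r5:Mul2
  c9: stall  regs: r0:1,r1:3,r2:2,r3:1,r4:Mul1,r5:Mul2
  c10: CDB Mul1=1; issue MUL r3<-Mul1  regs: r0:1,r1:3,r2:2,r3:Mul1,r4:1,r5:Mul2
  c11: stall  regs: r0:1,r1:3,r2:2,r3:Mul1,r4:1,r5:Mul2
  c12: stall  regs: r0:1,r1:3,r2:2,r3:Mul1,r4:1,r5:Mul2
  c13: stall  regs: r0:1,r1:3,r2:2,r3:Mul1,r4:1,r5:Mul2
  c14: stall  regs: r0:1,r1:3,r2:2,r3:Mul1,r4:1,r5:Mul2
  c15: CDB Mul1=3; issue MUL r0<-Mul1  regs: r0:Mul1,r1:3,r2:2,r3:3,r4:1,r5:Mul2
  c16: CDB Mul2=1; issue ADD r2<-Add1  regs: r0:Mul1,r1:3,r2:Add1,r3:3,r4:1,r5:1

STATUS = TAG Mul1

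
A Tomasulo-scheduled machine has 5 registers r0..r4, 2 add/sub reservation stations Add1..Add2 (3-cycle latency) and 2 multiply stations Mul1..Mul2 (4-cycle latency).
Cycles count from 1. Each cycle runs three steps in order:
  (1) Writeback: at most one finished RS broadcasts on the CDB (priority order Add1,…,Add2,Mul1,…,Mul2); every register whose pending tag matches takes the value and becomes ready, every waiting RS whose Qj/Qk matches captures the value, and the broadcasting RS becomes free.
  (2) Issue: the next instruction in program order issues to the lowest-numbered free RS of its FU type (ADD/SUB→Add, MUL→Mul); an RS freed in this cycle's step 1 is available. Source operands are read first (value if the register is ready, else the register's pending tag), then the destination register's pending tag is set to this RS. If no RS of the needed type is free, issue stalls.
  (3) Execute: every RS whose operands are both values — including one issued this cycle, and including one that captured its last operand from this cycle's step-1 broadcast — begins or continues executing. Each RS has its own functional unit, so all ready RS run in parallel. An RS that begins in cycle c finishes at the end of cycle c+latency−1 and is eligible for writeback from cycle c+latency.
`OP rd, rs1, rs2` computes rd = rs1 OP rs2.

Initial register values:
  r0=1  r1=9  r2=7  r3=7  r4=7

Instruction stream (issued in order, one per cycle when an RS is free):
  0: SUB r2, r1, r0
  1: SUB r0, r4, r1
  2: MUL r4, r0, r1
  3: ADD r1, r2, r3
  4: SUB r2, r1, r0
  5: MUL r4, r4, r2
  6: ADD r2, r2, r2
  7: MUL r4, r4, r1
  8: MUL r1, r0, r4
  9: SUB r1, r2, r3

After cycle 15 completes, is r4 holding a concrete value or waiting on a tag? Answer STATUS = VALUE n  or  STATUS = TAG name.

STATUS = TAG Mul1

c1: issue SUB r2<-Add1 | r0:1,r1:9,r2:Add1,r3:7,r4:7
c2: issue SUB r0<-Add2 | r0:Add2,r1:9,r2:Add1,r3:7,r4:7
c3: issue MUL r4<-Mul1 | r0:Add2,r1:9,r2:Add1,r3:7,r4:Mul1
c4: CDB Add1=8; issue ADD r1<-Add1 | r0:Add2,r1:Add1,r2:8,r3:7,r4:Mul1
c5: CDB Add2=-2; issue SUB r2<-Add2 | r0:-2,r1:Add1,r2:Add2,r3:7,r4:Mul1
c6: issue MUL r4<-Mul2 | r0:-2,r1:Add1,r2:Add2,r3:7,r4:Mul2
c7: CDB Add1=15; issue ADD r2<-Add1 | r0:-2,r1:15,r2:Add1,r3:7,r4:Mul2
c8: stall | r0:-2,r1:15,r2:Add1,r3:7,r4:Mul2
c9: CDB Mul1=-18; issue MUL r4<-Mul1 | r0:-2,r1:15,r2:Add1,r3:7,r4:Mul1
c10: CDB Add2=17; stall | r0:-2,r1:15,r2:Add1,r3:7,r4:Mul1
c11: stall | r0:-2,r1:15,r2:Add1,r3:7,r4:Mul1
c12: stall | r0:-2,r1:15,r2:Add1,r3:7,r4:Mul1
c13: CDB Add1=34; stall | r0:-2,r1:15,r2:34,r3:7,r4:Mul1
c14: CDB Mul2=-306; issue MUL r1<-Mul2 | r0:-2,r1:Mul2,r2:34,r3:7,r4:Mul1
c15: issue SUB r1<-Add1 | r0:-2,r1:Add1,r2:34,r3:7,r4:Mul1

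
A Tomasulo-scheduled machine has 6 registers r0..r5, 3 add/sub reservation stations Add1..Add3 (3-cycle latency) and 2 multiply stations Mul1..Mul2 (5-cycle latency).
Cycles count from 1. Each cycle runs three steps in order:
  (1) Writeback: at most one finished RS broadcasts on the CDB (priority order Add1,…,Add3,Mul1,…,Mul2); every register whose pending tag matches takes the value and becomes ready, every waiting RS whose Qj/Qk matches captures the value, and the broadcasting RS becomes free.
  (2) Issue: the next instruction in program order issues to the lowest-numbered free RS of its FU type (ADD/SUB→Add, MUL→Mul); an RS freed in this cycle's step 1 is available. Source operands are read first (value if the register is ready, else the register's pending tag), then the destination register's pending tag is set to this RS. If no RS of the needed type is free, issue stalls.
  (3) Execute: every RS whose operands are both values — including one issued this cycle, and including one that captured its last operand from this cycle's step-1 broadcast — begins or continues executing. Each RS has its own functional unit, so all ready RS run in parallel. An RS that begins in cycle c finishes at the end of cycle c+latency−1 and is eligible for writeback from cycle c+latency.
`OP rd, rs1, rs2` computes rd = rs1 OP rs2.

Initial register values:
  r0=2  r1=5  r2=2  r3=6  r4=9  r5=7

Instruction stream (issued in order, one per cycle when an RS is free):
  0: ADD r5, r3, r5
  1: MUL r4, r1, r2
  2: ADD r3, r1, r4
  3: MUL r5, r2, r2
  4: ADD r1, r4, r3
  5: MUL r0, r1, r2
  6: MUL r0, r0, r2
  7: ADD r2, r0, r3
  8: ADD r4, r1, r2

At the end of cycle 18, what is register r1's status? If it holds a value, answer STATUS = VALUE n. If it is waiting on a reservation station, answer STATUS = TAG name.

cycle 1: issue ADD r5<-Add1 // r0:2,r1:5,r2:2,r3:6,r4:9,r5:Add1
cycle 2: issue MUL r4<-Mul1 // r0:2,r1:5,r2:2,r3:6,r4:Mul1,r5:Add1
cycle 3: issue ADD r3<-Add2 // r0:2,r1:5,r2:2,r3:Add2,r4:Mul1,r5:Add1
cycle 4: CDB Add1=13; issue MUL r5<-Mul2 // r0:2,r1:5,r2:2,r3:Add2,r4:Mul1,r5:Mul2
cycle 5: issue ADD r1<-Add1 // r0:2,r1:Add1,r2:2,r3:Add2,r4:Mul1,r5:Mul2
cycle 6: stall // r0:2,r1:Add1,r2:2,r3:Add2,r4:Mul1,r5:Mul2
cycle 7: CDB Mul1=10; issue MUL r0<-Mul1 // r0:Mul1,r1:Add1,r2:2,r3:Add2,r4:10,r5:Mul2
cycle 8: stall // r0:Mul1,r1:Add1,r2:2,r3:Add2,r4:10,r5:Mul2
cycle 9: CDB Mul2=4; issue MUL r0<-Mul2 // r0:Mul2,r1:Add1,r2:2,r3:Add2,r4:10,r5:4
cycle 10: CDB Add2=15; issue ADD r2<-Add2 // r0:Mul2,r1:Add1,r2:Add2,r3:15,r4:10,r5:4
cycle 11: issue ADD r4<-Add3 // r0:Mul2,r1:Add1,r2:Add2,r3:15,r4:Add3,r5:4
cycle 12: - // r0:Mul2,r1:Add1,r2:Add2,r3:15,r4:Add3,r5:4
cycle 13: CDB Add1=25 // r0:Mul2,r1:25,r2:Add2,r3:15,r4:Add3,r5:4
cycle 14: - // r0:Mul2,r1:25,r2:Add2,r3:15,r4:Add3,r5:4
cycle 15: - // r0:Mul2,r1:25,r2:Add2,r3:15,r4:Add3,r5:4
cycle 16: - // r0:Mul2,r1:25,r2:Add2,r3:15,r4:Add3,r5:4
cycle 17: - // r0:Mul2,r1:25,r2:Add2,r3:15,r4:Add3,r5:4
cycle 18: CDB Mul1=50 // r0:Mul2,r1:25,r2:Add2,r3:15,r4:Add3,r5:4

STATUS = VALUE 25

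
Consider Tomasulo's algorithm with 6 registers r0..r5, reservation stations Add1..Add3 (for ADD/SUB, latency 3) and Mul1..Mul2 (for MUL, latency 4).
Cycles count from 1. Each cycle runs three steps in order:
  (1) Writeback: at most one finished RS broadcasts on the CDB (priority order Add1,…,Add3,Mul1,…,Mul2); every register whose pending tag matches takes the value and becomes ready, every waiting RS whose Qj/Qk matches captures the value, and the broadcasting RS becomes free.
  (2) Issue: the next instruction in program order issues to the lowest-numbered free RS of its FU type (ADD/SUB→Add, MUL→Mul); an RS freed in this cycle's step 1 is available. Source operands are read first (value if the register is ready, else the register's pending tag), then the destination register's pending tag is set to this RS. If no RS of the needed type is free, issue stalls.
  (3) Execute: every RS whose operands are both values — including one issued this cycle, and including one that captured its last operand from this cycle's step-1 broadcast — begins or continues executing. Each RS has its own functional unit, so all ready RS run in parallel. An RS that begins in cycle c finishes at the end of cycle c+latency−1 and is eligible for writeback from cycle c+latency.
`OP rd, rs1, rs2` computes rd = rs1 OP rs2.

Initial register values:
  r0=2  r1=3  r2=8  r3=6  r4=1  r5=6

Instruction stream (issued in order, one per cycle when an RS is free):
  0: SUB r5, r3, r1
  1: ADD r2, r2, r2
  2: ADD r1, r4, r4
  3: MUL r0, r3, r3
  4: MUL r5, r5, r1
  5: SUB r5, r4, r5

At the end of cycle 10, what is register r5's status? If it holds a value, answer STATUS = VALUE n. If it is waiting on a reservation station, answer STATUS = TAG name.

c1: issue SUB r5<-Add1 | r0:2,r1:3,r2:8,r3:6,r4:1,r5:Add1
c2: issue ADD r2<-Add2 | r0:2,r1:3,r2:Add2,r3:6,r4:1,r5:Add1
c3: issue ADD r1<-Add3 | r0:2,r1:Add3,r2:Add2,r3:6,r4:1,r5:Add1
c4: CDB Add1=3; issue MUL r0<-Mul1 | r0:Mul1,r1:Add3,r2:Add2,r3:6,r4:1,r5:3
c5: CDB Add2=16; issue MUL r5<-Mul2 | r0:Mul1,r1:Add3,r2:16,r3:6,r4:1,r5:Mul2
c6: CDB Add3=2; issue SUB r5<-Add1 | r0:Mul1,r1:2,r2:16,r3:6,r4:1,r5:Add1
c7: - | r0:Mul1,r1:2,r2:16,r3:6,r4:1,r5:Add1
c8: CDB Mul1=36 | r0:36,r1:2,r2:16,r3:6,r4:1,r5:Add1
c9: - | r0:36,r1:2,r2:16,r3:6,r4:1,r5:Add1
c10: CDB Mul2=6 | r0:36,r1:2,r2:16,r3:6,r4:1,r5:Add1

STATUS = TAG Add1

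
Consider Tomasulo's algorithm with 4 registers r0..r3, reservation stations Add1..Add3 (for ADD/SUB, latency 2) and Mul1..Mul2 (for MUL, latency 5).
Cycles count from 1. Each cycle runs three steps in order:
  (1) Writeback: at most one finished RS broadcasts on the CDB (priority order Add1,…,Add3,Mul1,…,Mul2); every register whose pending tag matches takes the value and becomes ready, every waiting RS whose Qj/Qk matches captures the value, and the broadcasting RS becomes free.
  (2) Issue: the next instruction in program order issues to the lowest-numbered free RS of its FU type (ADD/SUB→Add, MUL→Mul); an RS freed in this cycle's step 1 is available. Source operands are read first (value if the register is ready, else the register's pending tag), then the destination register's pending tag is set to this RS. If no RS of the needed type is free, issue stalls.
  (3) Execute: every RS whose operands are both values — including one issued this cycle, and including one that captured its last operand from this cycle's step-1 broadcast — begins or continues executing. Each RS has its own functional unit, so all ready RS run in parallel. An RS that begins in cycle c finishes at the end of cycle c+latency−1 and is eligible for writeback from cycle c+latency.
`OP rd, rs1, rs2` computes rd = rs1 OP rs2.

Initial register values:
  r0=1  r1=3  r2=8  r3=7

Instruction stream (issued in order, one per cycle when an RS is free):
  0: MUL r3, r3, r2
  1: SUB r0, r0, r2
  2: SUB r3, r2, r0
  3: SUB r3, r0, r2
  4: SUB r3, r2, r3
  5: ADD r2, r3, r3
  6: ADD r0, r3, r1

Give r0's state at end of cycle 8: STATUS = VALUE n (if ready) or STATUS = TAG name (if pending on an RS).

STATUS = TAG Add2

cycle 1: issue MUL r3<-Mul1 // r0:1,r1:3,r2:8,r3:Mul1
cycle 2: issue SUB r0<-Add1 // r0:Add1,r1:3,r2:8,r3:Mul1
cycle 3: issue SUB r3<-Add2 // r0:Add1,r1:3,r2:8,r3:Add2
cycle 4: CDB Add1=-7; issue SUB r3<-Add1 // r0:-7,r1:3,r2:8,r3:Add1
cycle 5: issue SUB r3<-Add3 // r0:-7,r1:3,r2:8,r3:Add3
cycle 6: CDB Add1=-15; issue ADD r2<-Add1 // r0:-7,r1:3,r2:Add1,r3:Add3
cycle 7: CDB Add2=15; issue ADD r0<-Add2 // r0:Add2,r1:3,r2:Add1,r3:Add3
cycle 8: CDB Add3=23 // r0:Add2,r1:3,r2:Add1,r3:23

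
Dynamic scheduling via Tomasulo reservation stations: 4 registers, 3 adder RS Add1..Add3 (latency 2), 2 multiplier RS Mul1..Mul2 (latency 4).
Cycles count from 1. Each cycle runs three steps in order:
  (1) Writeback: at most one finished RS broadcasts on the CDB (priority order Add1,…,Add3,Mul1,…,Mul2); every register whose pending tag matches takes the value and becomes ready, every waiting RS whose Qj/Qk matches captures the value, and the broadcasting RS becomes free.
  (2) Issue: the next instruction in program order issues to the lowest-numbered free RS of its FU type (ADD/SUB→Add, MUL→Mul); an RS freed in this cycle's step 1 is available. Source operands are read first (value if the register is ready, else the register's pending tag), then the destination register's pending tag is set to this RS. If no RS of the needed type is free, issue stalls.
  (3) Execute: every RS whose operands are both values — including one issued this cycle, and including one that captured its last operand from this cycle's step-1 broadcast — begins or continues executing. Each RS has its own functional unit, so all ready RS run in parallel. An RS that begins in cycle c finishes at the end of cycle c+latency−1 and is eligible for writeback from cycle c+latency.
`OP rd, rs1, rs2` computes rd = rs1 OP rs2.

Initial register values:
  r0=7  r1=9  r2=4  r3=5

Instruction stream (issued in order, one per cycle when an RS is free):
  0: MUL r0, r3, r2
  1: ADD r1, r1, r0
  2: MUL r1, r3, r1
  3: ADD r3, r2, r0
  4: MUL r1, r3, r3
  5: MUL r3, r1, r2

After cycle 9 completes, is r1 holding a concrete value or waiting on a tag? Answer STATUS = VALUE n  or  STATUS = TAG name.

STATUS = TAG Mul1

cycle 1: issue MUL r0<-Mul1 // r0:Mul1,r1:9,r2:4,r3:5
cycle 2: issue ADD r1<-Add1 // r0:Mul1,r1:Add1,r2:4,r3:5
cycle 3: issue MUL r1<-Mul2 // r0:Mul1,r1:Mul2,r2:4,r3:5
cycle 4: issue ADD r3<-Add2 // r0:Mul1,r1:Mul2,r2:4,r3:Add2
cycle 5: CDB Mul1=20; issue MUL r1<-Mul1 // r0:20,r1:Mul1,r2:4,r3:Add2
cycle 6: stall // r0:20,r1:Mul1,r2:4,r3:Add2
cycle 7: CDB Add1=29; stall // r0:20,r1:Mul1,r2:4,r3:Add2
cycle 8: CDB Add2=24; stall // r0:20,r1:Mul1,r2:4,r3:24
cycle 9: stall // r0:20,r1:Mul1,r2:4,r3:24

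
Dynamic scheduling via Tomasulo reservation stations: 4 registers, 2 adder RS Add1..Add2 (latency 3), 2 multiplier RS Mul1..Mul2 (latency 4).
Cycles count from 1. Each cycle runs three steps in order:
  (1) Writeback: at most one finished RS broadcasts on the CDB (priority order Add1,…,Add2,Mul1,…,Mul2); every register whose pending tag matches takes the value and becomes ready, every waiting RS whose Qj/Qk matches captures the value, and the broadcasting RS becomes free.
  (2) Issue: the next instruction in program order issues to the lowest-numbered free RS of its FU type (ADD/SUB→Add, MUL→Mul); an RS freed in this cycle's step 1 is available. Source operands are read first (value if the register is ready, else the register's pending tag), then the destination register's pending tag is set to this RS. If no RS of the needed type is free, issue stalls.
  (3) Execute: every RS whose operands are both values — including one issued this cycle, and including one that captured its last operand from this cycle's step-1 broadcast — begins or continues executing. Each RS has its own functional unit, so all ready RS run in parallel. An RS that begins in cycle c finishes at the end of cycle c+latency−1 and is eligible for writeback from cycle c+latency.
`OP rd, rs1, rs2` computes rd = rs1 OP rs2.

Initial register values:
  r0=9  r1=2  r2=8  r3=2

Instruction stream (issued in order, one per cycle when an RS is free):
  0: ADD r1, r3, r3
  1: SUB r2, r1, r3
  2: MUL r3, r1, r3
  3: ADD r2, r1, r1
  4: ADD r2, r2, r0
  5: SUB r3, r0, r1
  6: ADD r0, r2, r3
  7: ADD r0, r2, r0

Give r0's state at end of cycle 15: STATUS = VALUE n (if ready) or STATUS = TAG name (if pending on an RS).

STATUS = TAG Add2

  c1: issue ADD r1<-Add1  regs: r0:9,r1:Add1,r2:8,r3:2
  c2: issue SUB r2<-Add2  regs: r0:9,r1:Add1,r2:Add2,r3:2
  c3: issue MUL r3<-Mul1  regs: r0:9,r1:Add1,r2:Add2,r3:Mul1
  c4: CDB Add1=4; issue ADD r2<-Add1  regs: r0:9,r1:4,r2:Add1,r3:Mul1
  c5: stall  regs: r0:9,r1:4,r2:Add1,r3:Mul1
  c6: stall  regs: r0:9,r1:4,r2:Add1,r3:Mul1
  c7: CDB Add1=8; issue ADD r2<-Add1  regs: r0:9,r1:4,r2:Add1,r3:Mul1
  c8: CDB Add2=2; issue SUB r3<-Add2  regs: r0:9,r1:4,r2:Add1,r3:Add2
  c9: CDB Mul1=8; stall  regs: r0:9,r1:4,r2:Add1,r3:Add2
  c10: CDB Add1=17; issue ADD r0<-Add1  regs: r0:Add1,r1:4,r2:17,r3:Add2
  c11: CDB Add2=5; issue ADD r0<-Add2  regs: r0:Add2,r1:4,r2:17,r3:5
  c12: -  regs: r0:Add2,r1:4,r2:17,r3:5
  c13: -  regs: r0:Add2,r1:4,r2:17,r3:5
  c14: CDB Add1=22  regs: r0:Add2,r1:4,r2:17,r3:5
  c15: -  regs: r0:Add2,r1:4,r2:17,r3:5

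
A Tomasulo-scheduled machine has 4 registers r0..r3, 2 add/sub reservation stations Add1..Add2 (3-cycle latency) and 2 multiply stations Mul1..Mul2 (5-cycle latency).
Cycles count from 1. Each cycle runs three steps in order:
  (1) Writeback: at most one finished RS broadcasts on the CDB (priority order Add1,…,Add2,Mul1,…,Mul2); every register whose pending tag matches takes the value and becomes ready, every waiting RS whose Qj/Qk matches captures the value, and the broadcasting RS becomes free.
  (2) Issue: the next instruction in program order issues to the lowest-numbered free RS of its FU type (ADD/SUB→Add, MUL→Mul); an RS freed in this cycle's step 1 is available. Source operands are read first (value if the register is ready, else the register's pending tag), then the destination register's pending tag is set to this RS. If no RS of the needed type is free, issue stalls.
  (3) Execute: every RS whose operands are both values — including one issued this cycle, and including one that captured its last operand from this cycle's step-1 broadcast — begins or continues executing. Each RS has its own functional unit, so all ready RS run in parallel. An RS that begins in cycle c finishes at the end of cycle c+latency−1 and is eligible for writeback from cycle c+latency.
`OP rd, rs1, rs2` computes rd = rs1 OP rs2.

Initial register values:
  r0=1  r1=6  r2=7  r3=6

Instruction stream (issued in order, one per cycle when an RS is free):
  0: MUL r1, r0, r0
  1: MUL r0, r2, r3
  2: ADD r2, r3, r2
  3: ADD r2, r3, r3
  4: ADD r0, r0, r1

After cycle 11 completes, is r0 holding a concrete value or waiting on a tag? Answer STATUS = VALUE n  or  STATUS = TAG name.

STATUS = TAG Add1

  c1: issue MUL r1<-Mul1  regs: r0:1,r1:Mul1,r2:7,r3:6
  c2: issue MUL r0<-Mul2  regs: r0:Mul2,r1:Mul1,r2:7,r3:6
  c3: issue ADD r2<-Add1  regs: r0:Mul2,r1:Mul1,r2:Add1,r3:6
  c4: issue ADD r2<-Add2  regs: r0:Mul2,r1:Mul1,r2:Add2,r3:6
  c5: stall  regs: r0:Mul2,r1:Mul1,r2:Add2,r3:6
  c6: CDB Add1=13; issue ADD r0<-Add1  regs: r0:Add1,r1:Mul1,r2:Add2,r3:6
  c7: CDB Add2=12  regs: r0:Add1,r1:Mul1,r2:12,r3:6
  c8: CDB Mul1=1  regs: r0:Add1,r1:1,r2:12,r3:6
  c9: CDB Mul2=42  regs: r0:Add1,r1:1,r2:12,r3:6
  c10: -  regs: r0:Add1,r1:1,r2:12,r3:6
  c11: -  regs: r0:Add1,r1:1,r2:12,r3:6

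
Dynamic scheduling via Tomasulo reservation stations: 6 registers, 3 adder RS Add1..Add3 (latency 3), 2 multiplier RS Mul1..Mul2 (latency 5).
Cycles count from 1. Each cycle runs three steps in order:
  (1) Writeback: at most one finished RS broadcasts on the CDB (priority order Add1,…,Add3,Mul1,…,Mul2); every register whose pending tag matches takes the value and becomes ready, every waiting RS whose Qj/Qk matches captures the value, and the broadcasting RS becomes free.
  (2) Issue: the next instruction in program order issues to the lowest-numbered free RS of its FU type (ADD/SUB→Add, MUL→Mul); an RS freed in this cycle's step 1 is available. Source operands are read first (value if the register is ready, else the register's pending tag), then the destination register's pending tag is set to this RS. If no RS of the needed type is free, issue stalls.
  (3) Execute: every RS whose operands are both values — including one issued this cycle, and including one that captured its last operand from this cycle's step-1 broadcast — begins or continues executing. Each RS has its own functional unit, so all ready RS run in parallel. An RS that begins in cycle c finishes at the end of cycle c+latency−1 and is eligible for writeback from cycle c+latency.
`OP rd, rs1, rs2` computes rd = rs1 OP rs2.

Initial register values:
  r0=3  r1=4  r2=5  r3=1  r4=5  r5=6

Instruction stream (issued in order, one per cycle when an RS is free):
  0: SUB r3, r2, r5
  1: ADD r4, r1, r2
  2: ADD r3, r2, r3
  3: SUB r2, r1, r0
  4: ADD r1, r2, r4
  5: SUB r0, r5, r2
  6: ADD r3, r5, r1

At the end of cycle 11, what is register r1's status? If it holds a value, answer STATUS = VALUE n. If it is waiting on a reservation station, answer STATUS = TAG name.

STATUS = VALUE 10

  c1: issue SUB r3<-Add1  regs: r0:3,r1:4,r2:5,r3:Add1,r4:5,r5:6
  c2: issue ADD r4<-Add2  regs: r0:3,r1:4,r2:5,r3:Add1,r4:Add2,r5:6
  c3: issue ADD r3<-Add3  regs: r0:3,r1:4,r2:5,r3:Add3,r4:Add2,r5:6
  c4: CDB Add1=-1; issue SUB r2<-Add1  regs: r0:3,r1:4,r2:Add1,r3:Add3,r4:Add2,r5:6
  c5: CDB Add2=9; issue ADD r1<-Add2  regs: r0:3,r1:Add2,r2:Add1,r3:Add3,r4:9,r5:6
  c6: stall  regs: r0:3,r1:Add2,r2:Add1,r3:Add3,r4:9,r5:6
  c7: CDB Add1=1; issue SUB r0<-Add1  regs: r0:Add1,r1:Add2,r2:1,r3:Add3,r4:9,r5:6
  c8: CDB Add3=4; issue ADD r3<-Add3  regs: r0:Add1,r1:Add2,r2:1,r3:Add3,r4:9,r5:6
  c9: -  regs: r0:Add1,r1:Add2,r2:1,r3:Add3,r4:9,r5:6
  c10: CDB Add1=5  regs: r0:5,r1:Add2,r2:1,r3:Add3,r4:9,r5:6
  c11: CDB Add2=10  regs: r0:5,r1:10,r2:1,r3:Add3,r4:9,r5:6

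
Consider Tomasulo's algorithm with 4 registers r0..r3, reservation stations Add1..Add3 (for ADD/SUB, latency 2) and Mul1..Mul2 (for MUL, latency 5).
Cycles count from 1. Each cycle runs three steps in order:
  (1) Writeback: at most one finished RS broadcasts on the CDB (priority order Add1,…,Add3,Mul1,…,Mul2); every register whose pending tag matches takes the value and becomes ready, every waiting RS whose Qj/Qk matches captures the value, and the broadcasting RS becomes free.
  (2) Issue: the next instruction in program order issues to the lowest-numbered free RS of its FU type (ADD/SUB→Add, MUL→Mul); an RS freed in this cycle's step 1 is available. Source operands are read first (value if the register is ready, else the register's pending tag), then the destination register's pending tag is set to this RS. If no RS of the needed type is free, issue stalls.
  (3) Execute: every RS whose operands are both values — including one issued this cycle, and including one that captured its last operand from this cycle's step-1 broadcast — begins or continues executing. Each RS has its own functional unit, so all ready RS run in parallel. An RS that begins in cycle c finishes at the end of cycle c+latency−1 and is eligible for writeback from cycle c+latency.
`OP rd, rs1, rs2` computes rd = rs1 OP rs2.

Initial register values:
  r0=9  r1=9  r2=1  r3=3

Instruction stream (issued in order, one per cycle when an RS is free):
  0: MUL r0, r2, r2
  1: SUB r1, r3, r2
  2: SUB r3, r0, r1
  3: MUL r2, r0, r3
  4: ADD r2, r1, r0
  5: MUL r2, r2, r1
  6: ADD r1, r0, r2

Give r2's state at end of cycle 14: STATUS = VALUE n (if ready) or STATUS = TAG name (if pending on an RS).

STATUS = VALUE 6

cycle 1: issue MUL r0<-Mul1 // r0:Mul1,r1:9,r2:1,r3:3
cycle 2: issue SUB r1<-Add1 // r0:Mul1,r1:Add1,r2:1,r3:3
cycle 3: issue SUB r3<-Add2 // r0:Mul1,r1:Add1,r2:1,r3:Add2
cycle 4: CDB Add1=2; issue MUL r2<-Mul2 // r0:Mul1,r1:2,r2:Mul2,r3:Add2
cycle 5: issue ADD r2<-Add1 // r0:Mul1,r1:2,r2:Add1,r3:Add2
cycle 6: CDB Mul1=1; issue MUL r2<-Mul1 // r0:1,r1:2,r2:Mul1,r3:Add2
cycle 7: issue ADD r1<-Add3 // r0:1,r1:Add3,r2:Mul1,r3:Add2
cycle 8: CDB Add1=3 // r0:1,r1:Add3,r2:Mul1,r3:Add2
cycle 9: CDB Add2=-1 // r0:1,r1:Add3,r2:Mul1,r3:-1
cycle 10: - // r0:1,r1:Add3,r2:Mul1,r3:-1
cycle 11: - // r0:1,r1:Add3,r2:Mul1,r3:-1
cycle 12: - // r0:1,r1:Add3,r2:Mul1,r3:-1
cycle 13: CDB Mul1=6 // r0:1,r1:Add3,r2:6,r3:-1
cycle 14: CDB Mul2=-1 // r0:1,r1:Add3,r2:6,r3:-1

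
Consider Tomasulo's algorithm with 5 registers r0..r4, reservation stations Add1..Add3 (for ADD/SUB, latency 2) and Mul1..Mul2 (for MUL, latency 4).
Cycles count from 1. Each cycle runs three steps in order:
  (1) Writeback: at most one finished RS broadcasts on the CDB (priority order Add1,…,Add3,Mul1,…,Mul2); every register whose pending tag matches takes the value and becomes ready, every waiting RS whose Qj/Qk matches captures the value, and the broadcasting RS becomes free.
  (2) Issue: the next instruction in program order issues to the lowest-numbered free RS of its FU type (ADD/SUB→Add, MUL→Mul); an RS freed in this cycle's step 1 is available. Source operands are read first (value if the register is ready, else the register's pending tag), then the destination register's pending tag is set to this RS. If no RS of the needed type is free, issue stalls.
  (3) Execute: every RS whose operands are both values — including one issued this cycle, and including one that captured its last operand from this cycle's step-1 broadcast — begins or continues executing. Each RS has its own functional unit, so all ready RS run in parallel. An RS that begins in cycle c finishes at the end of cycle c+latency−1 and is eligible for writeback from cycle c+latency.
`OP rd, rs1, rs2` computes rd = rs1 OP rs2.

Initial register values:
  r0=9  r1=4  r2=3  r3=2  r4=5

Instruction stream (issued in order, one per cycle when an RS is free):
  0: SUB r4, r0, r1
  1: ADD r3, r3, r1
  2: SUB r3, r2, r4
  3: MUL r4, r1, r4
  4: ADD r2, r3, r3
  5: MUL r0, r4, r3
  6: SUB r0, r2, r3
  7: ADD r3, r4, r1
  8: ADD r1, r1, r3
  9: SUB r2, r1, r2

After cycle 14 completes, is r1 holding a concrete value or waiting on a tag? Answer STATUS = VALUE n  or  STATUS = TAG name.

  c1: issue SUB r4<-Add1  regs: r0:9,r1:4,r2:3,r3:2,r4:Add1
  c2: issue ADD r3<-Add2  regs: r0:9,r1:4,r2:3,r3:Add2,r4:Add1
  c3: CDB Add1=5; issue SUB r3<-Add1  regs: r0:9,r1:4,r2:3,r3:Add1,r4:5
  c4: CDB Add2=6; issue MUL r4<-Mul1  regs: r0:9,r1:4,r2:3,r3:Add1,r4:Mul1
  c5: CDB Add1=-2; issue ADD r2<-Add1  regs: r0:9,r1:4,r2:Add1,r3:-2,r4:Mul1
  c6: issue MUL r0<-Mul2  regs: r0:Mul2,r1:4,r2:Add1,r3:-2,r4:Mul1
  c7: CDB Add1=-4; issue SUB r0<-Add1  regs: r0:Add1,r1:4,r2:-4,r3:-2,r4:Mul1
  c8: CDB Mul1=20; issue ADD r3<-Add2  regs: r0:Add1,r1:4,r2:-4,r3:Add2,r4:20
  c9: CDB Add1=-2; issue ADD r1<-Add1  regs: r0:-2,r1:Add1,r2:-4,r3:Add2,r4:20
  c10: CDB Add2=24; issue SUB r2<-Add2  regs: r0:-2,r1:Add1,r2:Add2,r3:24,r4:20
  c11: -  regs: r0:-2,r1:Add1,r2:Add2,r3:24,r4:20
  c12: CDB Add1=28  regs: r0:-2,r1:28,r2:Add2,r3:24,r4:20
  c13: CDB Mul2=-40  regs: r0:-2,r1:28,r2:Add2,r3:24,r4:20
  c14: CDB Add2=32  regs: r0:-2,r1:28,r2:32,r3:24,r4:20

STATUS = VALUE 28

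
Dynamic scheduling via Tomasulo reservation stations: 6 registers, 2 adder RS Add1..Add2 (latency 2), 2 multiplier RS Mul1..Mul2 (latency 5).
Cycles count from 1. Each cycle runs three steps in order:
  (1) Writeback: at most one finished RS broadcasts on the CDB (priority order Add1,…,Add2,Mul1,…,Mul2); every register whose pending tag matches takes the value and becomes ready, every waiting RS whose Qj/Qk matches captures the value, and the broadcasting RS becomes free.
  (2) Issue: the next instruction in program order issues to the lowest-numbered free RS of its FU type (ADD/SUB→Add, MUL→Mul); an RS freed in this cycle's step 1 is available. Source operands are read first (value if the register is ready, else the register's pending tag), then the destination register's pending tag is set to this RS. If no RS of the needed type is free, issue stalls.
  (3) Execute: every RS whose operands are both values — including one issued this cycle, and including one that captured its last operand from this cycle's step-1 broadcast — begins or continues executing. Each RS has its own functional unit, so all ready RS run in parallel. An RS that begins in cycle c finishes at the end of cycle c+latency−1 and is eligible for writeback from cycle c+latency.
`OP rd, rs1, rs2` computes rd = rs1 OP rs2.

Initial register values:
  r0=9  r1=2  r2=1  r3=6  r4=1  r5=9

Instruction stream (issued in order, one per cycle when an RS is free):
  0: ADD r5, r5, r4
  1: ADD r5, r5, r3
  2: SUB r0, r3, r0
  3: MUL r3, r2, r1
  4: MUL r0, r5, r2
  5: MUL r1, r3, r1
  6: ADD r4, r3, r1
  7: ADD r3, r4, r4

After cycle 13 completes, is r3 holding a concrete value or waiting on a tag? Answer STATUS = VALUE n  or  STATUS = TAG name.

STATUS = TAG Add2

c1: issue ADD r5<-Add1 | r0:9,r1:2,r2:1,r3:6,r4:1,r5:Add1
c2: issue ADD r5<-Add2 | r0:9,r1:2,r2:1,r3:6,r4:1,r5:Add2
c3: CDB Add1=10; issue SUB r0<-Add1 | r0:Add1,r1:2,r2:1,r3:6,r4:1,r5:Add2
c4: issue MUL r3<-Mul1 | r0:Add1,r1:2,r2:1,r3:Mul1,r4:1,r5:Add2
c5: CDB Add1=-3; issue MUL r0<-Mul2 | r0:Mul2,r1:2,r2:1,r3:Mul1,r4:1,r5:Add2
c6: CDB Add2=16; stall | r0:Mul2,r1:2,r2:1,r3:Mul1,r4:1,r5:16
c7: stall | r0:Mul2,r1:2,r2:1,r3:Mul1,r4:1,r5:16
c8: stall | r0:Mul2,r1:2,r2:1,r3:Mul1,r4:1,r5:16
c9: CDB Mul1=2; issue MUL r1<-Mul1 | r0:Mul2,r1:Mul1,r2:1,r3:2,r4:1,r5:16
c10: issue ADD r4<-Add1 | r0:Mul2,r1:Mul1,r2:1,r3:2,r4:Add1,r5:16
c11: CDB Mul2=16; issue ADD r3<-Add2 | r0:16,r1:Mul1,r2:1,r3:Add2,r4:Add1,r5:16
c12: - | r0:16,r1:Mul1,r2:1,r3:Add2,r4:Add1,r5:16
c13: - | r0:16,r1:Mul1,r2:1,r3:Add2,r4:Add1,r5:16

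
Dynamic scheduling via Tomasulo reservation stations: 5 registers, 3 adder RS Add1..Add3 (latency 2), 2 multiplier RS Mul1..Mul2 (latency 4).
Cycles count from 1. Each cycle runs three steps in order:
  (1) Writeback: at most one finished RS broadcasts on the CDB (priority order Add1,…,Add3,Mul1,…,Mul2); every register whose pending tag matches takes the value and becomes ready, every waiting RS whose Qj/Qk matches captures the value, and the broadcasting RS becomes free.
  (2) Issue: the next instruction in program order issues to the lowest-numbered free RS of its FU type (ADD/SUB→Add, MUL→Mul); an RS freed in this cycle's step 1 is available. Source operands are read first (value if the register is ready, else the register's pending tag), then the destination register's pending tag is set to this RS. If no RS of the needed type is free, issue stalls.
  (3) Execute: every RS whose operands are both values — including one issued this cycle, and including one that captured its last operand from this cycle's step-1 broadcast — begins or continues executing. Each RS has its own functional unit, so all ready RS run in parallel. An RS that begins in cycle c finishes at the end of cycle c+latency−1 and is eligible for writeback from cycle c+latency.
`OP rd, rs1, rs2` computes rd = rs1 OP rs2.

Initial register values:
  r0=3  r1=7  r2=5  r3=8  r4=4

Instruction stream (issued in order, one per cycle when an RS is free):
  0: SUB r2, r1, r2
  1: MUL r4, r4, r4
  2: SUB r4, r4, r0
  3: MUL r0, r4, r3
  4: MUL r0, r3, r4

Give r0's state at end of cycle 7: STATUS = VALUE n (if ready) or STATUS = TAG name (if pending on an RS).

STATUS = TAG Mul1

cycle 1: issue SUB r2<-Add1 // r0:3,r1:7,r2:Add1,r3:8,r4:4
cycle 2: issue MUL r4<-Mul1 // r0:3,r1:7,r2:Add1,r3:8,r4:Mul1
cycle 3: CDB Add1=2; issue SUB r4<-Add1 // r0:3,r1:7,r2:2,r3:8,r4:Add1
cycle 4: issue MUL r0<-Mul2 // r0:Mul2,r1:7,r2:2,r3:8,r4:Add1
cycle 5: stall // r0:Mul2,r1:7,r2:2,r3:8,r4:Add1
cycle 6: CDB Mul1=16; issue MUL r0<-Mul1 // r0:Mul1,r1:7,r2:2,r3:8,r4:Add1
cycle 7: - // r0:Mul1,r1:7,r2:2,r3:8,r4:Add1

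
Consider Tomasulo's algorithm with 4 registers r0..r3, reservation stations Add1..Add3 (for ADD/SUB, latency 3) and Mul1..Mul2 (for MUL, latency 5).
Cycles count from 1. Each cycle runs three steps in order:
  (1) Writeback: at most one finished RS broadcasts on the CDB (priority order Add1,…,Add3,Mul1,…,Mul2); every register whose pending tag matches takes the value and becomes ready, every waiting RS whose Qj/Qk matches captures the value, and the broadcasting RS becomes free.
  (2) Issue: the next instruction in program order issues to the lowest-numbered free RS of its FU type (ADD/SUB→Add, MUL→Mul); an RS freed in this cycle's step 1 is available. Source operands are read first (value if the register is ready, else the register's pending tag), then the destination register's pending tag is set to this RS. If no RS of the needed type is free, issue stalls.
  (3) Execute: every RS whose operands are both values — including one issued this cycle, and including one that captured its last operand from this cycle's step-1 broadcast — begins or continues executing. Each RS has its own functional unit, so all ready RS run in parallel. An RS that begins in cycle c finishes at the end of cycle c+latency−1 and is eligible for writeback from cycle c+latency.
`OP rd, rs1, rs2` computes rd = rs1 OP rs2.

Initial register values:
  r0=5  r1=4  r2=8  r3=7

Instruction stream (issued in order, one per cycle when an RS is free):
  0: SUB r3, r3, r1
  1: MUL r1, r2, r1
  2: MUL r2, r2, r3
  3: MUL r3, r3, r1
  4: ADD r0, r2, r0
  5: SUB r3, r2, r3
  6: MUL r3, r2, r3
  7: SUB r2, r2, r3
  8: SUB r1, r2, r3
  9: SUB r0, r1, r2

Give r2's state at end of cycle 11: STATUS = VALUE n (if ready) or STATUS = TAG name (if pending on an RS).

STATUS = TAG Add3

cycle 1: issue SUB r3<-Add1 // r0:5,r1:4,r2:8,r3:Add1
cycle 2: issue MUL r1<-Mul1 // r0:5,r1:Mul1,r2:8,r3:Add1
cycle 3: issue MUL r2<-Mul2 // r0:5,r1:Mul1,r2:Mul2,r3:Add1
cycle 4: CDB Add1=3; stall // r0:5,r1:Mul1,r2:Mul2,r3:3
cycle 5: stall // r0:5,r1:Mul1,r2:Mul2,r3:3
cycle 6: stall // r0:5,r1:Mul1,r2:Mul2,r3:3
cycle 7: CDB Mul1=32; issue MUL r3<-Mul1 // r0:5,r1:32,r2:Mul2,r3:Mul1
cycle 8: issue ADD r0<-Add1 // r0:Add1,r1:32,r2:Mul2,r3:Mul1
cycle 9: CDB Mul2=24; issue SUB r3<-Add2 // r0:Add1,r1:32,r2:24,r3:Add2
cycle 10: issue MUL r3<-Mul2 // r0:Add1,r1:32,r2:24,r3:Mul2
cycle 11: issue SUB r2<-Add3 // r0:Add1,r1:32,r2:Add3,r3:Mul2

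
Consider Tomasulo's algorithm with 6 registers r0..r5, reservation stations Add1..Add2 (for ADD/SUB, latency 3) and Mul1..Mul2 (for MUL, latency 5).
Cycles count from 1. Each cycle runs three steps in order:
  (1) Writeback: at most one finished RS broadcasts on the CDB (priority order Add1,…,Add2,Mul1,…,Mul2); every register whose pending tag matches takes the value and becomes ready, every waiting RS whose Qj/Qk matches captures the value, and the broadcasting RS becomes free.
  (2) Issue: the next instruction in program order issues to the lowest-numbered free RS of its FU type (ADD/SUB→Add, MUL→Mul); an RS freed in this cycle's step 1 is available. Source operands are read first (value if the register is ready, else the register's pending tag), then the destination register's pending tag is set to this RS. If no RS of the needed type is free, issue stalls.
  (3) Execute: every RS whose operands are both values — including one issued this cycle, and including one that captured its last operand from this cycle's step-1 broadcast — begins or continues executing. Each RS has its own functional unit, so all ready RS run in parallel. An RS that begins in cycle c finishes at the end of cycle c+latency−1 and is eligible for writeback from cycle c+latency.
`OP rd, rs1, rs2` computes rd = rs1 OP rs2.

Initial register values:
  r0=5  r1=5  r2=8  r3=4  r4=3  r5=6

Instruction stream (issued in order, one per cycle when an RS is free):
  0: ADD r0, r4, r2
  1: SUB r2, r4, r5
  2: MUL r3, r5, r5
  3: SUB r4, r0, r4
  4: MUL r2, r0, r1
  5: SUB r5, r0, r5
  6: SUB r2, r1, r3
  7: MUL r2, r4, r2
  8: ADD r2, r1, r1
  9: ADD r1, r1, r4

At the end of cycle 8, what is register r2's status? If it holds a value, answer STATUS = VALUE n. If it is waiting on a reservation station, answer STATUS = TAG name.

STATUS = TAG Mul1

cycle 1: issue ADD r0<-Add1 // r0:Add1,r1:5,r2:8,r3:4,r4:3,r5:6
cycle 2: issue SUB r2<-Add2 // r0:Add1,r1:5,r2:Add2,r3:4,r4:3,r5:6
cycle 3: issue MUL r3<-Mul1 // r0:Add1,r1:5,r2:Add2,r3:Mul1,r4:3,r5:6
cycle 4: CDB Add1=11; issue SUB r4<-Add1 // r0:11,r1:5,r2:Add2,r3:Mul1,r4:Add1,r5:6
cycle 5: CDB Add2=-3; issue MUL r2<-Mul2 // r0:11,r1:5,r2:Mul2,r3:Mul1,r4:Add1,r5:6
cycle 6: issue SUB r5<-Add2 // r0:11,r1:5,r2:Mul2,r3:Mul1,r4:Add1,r5:Add2
cycle 7: CDB Add1=8; issue SUB r2<-Add1 // r0:11,r1:5,r2:Add1,r3:Mul1,r4:8,r5:Add2
cycle 8: CDB Mul1=36; issue MUL r2<-Mul1 // r0:11,r1:5,r2:Mul1,r3:36,r4:8,r5:Add2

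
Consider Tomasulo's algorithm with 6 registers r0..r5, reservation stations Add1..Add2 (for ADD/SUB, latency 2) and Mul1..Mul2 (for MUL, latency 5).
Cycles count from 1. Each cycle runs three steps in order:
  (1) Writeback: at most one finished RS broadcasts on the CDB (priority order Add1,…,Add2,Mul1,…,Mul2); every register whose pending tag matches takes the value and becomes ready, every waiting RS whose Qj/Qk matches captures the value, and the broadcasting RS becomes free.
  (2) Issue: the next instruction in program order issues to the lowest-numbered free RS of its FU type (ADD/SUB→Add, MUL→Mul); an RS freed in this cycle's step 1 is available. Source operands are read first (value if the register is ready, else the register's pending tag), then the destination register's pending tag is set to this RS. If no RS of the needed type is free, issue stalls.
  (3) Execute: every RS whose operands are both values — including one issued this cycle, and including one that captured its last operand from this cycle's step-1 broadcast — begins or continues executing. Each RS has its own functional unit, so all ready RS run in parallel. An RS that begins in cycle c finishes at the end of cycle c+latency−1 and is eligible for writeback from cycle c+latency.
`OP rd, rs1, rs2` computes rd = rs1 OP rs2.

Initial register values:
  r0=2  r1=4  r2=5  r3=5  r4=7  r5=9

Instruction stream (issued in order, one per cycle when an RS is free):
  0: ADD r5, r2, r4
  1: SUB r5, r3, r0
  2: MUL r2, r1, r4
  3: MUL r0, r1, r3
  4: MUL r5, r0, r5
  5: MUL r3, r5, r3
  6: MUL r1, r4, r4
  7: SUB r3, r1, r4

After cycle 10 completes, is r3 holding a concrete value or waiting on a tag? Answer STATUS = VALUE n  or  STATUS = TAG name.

STATUS = TAG Mul2

  c1: issue ADD r5<-Add1  regs: r0:2,r1:4,r2:5,r3:5,r4:7,r5:Add1
  c2: issue SUB r5<-Add2  regs: r0:2,r1:4,r2:5,r3:5,r4:7,r5:Add2
  c3: CDB Add1=12; issue MUL r2<-Mul1  regs: r0:2,r1:4,r2:Mul1,r3:5,r4:7,r5:Add2
  c4: CDB Add2=3; issue MUL r0<-Mul2  regs: r0:Mul2,r1:4,r2:Mul1,r3:5,r4:7,r5:3
  c5: stall  regs: r0:Mul2,r1:4,r2:Mul1,r3:5,r4:7,r5:3
  c6: stall  regs: r0:Mul2,r1:4,r2:Mul1,r3:5,r4:7,r5:3
  c7: stall  regs: r0:Mul2,r1:4,r2:Mul1,r3:5,r4:7,r5:3
  c8: CDB Mul1=28; issue MUL r5<-Mul1  regs: r0:Mul2,r1:4,r2:28,r3:5,r4:7,r5:Mul1
  c9: CDB Mul2=20; issue MUL r3<-Mul2  regs: r0:20,r1:4,r2:28,r3:Mul2,r4:7,r5:Mul1
  c10: stall  regs: r0:20,r1:4,r2:28,r3:Mul2,r4:7,r5:Mul1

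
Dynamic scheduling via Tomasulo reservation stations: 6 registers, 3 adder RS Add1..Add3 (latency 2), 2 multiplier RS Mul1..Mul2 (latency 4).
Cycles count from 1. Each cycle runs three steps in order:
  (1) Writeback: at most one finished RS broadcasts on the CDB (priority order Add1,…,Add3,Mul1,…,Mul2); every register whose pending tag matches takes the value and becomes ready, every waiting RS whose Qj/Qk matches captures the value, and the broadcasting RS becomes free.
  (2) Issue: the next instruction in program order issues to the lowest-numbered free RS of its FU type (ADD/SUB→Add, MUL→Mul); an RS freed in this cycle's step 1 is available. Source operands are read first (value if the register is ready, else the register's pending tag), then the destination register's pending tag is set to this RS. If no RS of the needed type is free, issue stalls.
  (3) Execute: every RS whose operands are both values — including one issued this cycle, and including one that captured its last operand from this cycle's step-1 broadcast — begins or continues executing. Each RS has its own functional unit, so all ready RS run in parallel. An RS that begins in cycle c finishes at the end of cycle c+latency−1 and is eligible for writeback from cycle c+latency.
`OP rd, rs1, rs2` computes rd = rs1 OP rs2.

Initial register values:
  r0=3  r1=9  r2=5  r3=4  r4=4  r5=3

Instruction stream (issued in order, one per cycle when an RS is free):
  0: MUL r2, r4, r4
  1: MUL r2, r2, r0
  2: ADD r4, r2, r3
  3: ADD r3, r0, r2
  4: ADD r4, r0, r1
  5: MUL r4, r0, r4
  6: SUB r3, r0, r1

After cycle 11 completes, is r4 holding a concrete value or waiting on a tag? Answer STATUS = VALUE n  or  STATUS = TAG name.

STATUS = VALUE 36

  c1: issue MUL r2<-Mul1  regs: r0:3,r1:9,r2:Mul1,r3:4,r4:4,r5:3
  c2: issue MUL r2<-Mul2  regs: r0:3,r1:9,r2:Mul2,r3:4,r4:4,r5:3
  c3: issue ADD r4<-Add1  regs: r0:3,r1:9,r2:Mul2,r3:4,r4:Add1,r5:3
  c4: issue ADD r3<-Add2  regs: r0:3,r1:9,r2:Mul2,r3:Add2,r4:Add1,r5:3
  c5: CDB Mul1=16; issue ADD r4<-Add3  regs: r0:3,r1:9,r2:Mul2,r3:Add2,r4:Add3,r5:3
  c6: issue MUL r4<-Mul1  regs: r0:3,r1:9,r2:Mul2,r3:Add2,r4:Mul1,r5:3
  c7: CDB Add3=12; issue SUB r3<-Add3  regs: r0:3,r1:9,r2:Mul2,r3:Add3,r4:Mul1,r5:3
  c8: -  regs: r0:3,r1:9,r2:Mul2,r3:Add3,r4:Mul1,r5:3
  c9: CDB Add3=-6  regs: r0:3,r1:9,r2:Mul2,r3:-6,r4:Mul1,r5:3
  c10: CDB Mul2=48  regs: r0:3,r1:9,r2:48,r3:-6,r4:Mul1,r5:3
  c11: CDB Mul1=36  regs: r0:3,r1:9,r2:48,r3:-6,r4:36,r5:3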